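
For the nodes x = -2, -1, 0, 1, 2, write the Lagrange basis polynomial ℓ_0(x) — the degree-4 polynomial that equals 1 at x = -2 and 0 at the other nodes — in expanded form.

ℓ_0(x) = (1/24)x^4 - (1/12)x^3 - (1/24)x^2 + (1/12)x

ℓ_0(x) = (x + 1)x(x - 1)(x - 2) / [(-1)·(-2)·(-3)·(-4)]
       = (x^4 - 2x^3 - x^2 + 2x) / (24)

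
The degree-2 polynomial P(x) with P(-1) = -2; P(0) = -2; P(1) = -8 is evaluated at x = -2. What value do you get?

-8

Evaluate each Lagrange basis at x = -2:
L_0(-2) = (-2)·(-3)/[(-1)·(-2)] = 3
L_1(-2) = (-1)·(-3)/[(1)·(-1)] = -3
L_2(-2) = (-1)·(-2)/[(2)·(1)] = 1
Sum: (-2)·(3) + (-2)·(-3) + (-8)·(1) = -8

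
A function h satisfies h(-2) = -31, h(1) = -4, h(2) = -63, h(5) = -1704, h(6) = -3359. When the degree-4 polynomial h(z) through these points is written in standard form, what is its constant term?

1

Build the Lagrange basis polynomials:
L_0(z) = (z - 1)(z - 2)(z - 5)(z - 6) / [672] = (1/672)z^4 - (1/48)z^3 + (65/672)z^2 - (1/6)z + 5/56
L_1(z) = (z + 2)(z - 2)(z - 5)(z - 6) / [-60] = -(1/60)z^4 + (11/60)z^3 - (13/30)z^2 - (11/15)z + 2
L_2(z) = (z + 2)(z - 1)(z - 5)(z - 6) / [48] = (1/48)z^4 - (5/24)z^3 + (17/48)z^2 + (13/12)z - 5/4
L_3(z) = (z + 2)(z - 1)(z - 2)(z - 6) / [-84] = -(1/84)z^4 + (1/12)z^3 - (1/42)z^2 - (1/3)z + 2/7
L_4(z) = (z + 2)(z - 1)(z - 2)(z - 5) / [160] = (1/160)z^4 - (3/80)z^3 + (1/160)z^2 + (3/20)z - 1/8
h(z) = (-31)·L_0 + (-4)·L_1 + (-63)·L_2 + (-1704)·L_3 + (-3359)·L_4
Only the constant term is needed; take it from each L_i and combine:
(-31)·(5/56) + (-4)·(2) + (-63)·(-5/4) + (-1704)·(2/7) + (-3359)·(-1/8) = 1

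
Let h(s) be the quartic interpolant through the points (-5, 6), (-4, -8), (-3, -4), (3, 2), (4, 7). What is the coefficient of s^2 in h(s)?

Build the Lagrange basis polynomials:
L_0(s) = (s + 4)(s + 3)(s - 3)(s - 4) / [144] = (1/144)s^4 - (25/144)s^2 + 1
L_1(s) = (s + 5)(s + 3)(s - 3)(s - 4) / [-56] = -(1/56)s^4 - (1/56)s^3 + (29/56)s^2 + (9/56)s - 45/14
L_2(s) = (s + 5)(s + 4)(s - 3)(s - 4) / [84] = (1/84)s^4 + (1/42)s^3 - (31/84)s^2 - (8/21)s + 20/7
L_3(s) = (s + 5)(s + 4)(s + 3)(s - 4) / [-336] = -(1/336)s^4 - (1/42)s^3 + (1/336)s^2 + (8/21)s + 5/7
L_4(s) = (s + 5)(s + 4)(s + 3)(s - 3) / [504] = (1/504)s^4 + (1/56)s^3 + (11/504)s^2 - (9/56)s - 5/14
h(s) = 6·L_0 + (-8)·L_1 + (-4)·L_2 + 2·L_3 + 7·L_4
Only the coefficient of s^2 is needed; take it from each L_i and combine:
6·(-25/144) + (-8)·(29/56) + (-4)·(-31/84) + 2·(1/336) + 7·(11/504) = -1789/504

-1789/504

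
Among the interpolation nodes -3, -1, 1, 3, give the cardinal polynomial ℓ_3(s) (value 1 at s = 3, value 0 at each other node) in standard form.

ℓ_3(s) = (1/48)s^3 + (1/16)s^2 - (1/48)s - 1/16

ℓ_3(s) = (s + 3)(s + 1)(s - 1) / [(6)·(4)·(2)]
       = (s^3 + 3s^2 - s - 3) / (48)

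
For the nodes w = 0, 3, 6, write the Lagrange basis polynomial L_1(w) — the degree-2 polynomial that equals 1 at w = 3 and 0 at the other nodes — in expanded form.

L_1(w) = w(w - 6) / [(3)·(-3)]
       = (w^2 - 6w) / (-9)

L_1(w) = -(1/9)w^2 + (2/3)w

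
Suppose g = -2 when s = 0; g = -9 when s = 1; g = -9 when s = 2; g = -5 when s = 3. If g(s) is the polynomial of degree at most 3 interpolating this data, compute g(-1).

15

Evaluate each Lagrange basis at s = -1:
L_0(-1) = (-2)·(-3)·(-4)/[(-1)·(-2)·(-3)] = 4
L_1(-1) = (-1)·(-3)·(-4)/[(1)·(-1)·(-2)] = -6
L_2(-1) = (-1)·(-2)·(-4)/[(2)·(1)·(-1)] = 4
L_3(-1) = (-1)·(-2)·(-3)/[(3)·(2)·(1)] = -1
Sum: (-2)·(4) + (-9)·(-6) + (-9)·(4) + (-5)·(-1) = 15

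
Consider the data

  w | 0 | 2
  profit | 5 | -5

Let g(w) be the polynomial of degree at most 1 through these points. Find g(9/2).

-35/2

Evaluate each Lagrange basis at w = 9/2:
L_0(9/2) = (5/2)/[(-2)] = -5/4
L_1(9/2) = (9/2)/[(2)] = 9/4
Sum: 5·(-5/4) + (-5)·(9/4) = -35/2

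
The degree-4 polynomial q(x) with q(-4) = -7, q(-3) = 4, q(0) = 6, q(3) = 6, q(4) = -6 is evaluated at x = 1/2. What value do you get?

3317/512

L_0(1/2) = (7/2)·(1/2)·(-5/2)·(-7/2)/[(-1)·(-4)·(-7)·(-8)] = 35/512
L_1(1/2) = (9/2)·(1/2)·(-5/2)·(-7/2)/[(1)·(-3)·(-6)·(-7)] = -5/32
L_2(1/2) = (9/2)·(7/2)·(-5/2)·(-7/2)/[(4)·(3)·(-3)·(-4)] = 245/256
L_3(1/2) = (9/2)·(7/2)·(1/2)·(-7/2)/[(7)·(6)·(3)·(-1)] = 7/32
L_4(1/2) = (9/2)·(7/2)·(1/2)·(-5/2)/[(8)·(7)·(4)·(1)] = -45/512
Sum: (-7)·(35/512) + 4·(-5/32) + 6·(245/256) + 6·(7/32) + (-6)·(-45/512) = 3317/512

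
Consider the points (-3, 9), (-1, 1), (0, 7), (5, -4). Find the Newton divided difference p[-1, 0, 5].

-41/30

p[-1,0] = (7 - 1) / (0 - (-1)) = 6
p[0,5] = (-4 - 7) / (5 - 0) = -11/5
p[-1,0,5] = (-11/5 - 6) / (5 - (-1)) = -41/30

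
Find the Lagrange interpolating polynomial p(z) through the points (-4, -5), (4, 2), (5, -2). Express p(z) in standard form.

Build the Lagrange basis polynomials:
L_0(z) = (z - 4)(z - 5) / [72] = (1/72)z^2 - (1/8)z + 5/18
L_1(z) = (z + 4)(z - 5) / [-8] = -(1/8)z^2 + (1/8)z + 5/2
L_2(z) = (z + 4)(z - 4) / [9] = (1/9)z^2 - 16/9
p(z) = (-5)·L_0 + 2·L_1 + (-2)·L_2
  (-5)·L_0(z) = -(5/72)z^2 + (5/8)z - 25/18
  2·L_1(z) = -(1/4)z^2 + (1/4)z + 5
  (-2)·L_2(z) = -(2/9)z^2 + 32/9
Adding term by term: -(13/24)z^2 + (7/8)z + 43/6

p(z) = -(13/24)z^2 + (7/8)z + 43/6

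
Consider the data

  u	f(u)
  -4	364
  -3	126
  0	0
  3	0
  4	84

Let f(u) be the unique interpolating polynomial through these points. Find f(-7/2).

Using Newton's divided-difference form:
f[-4,-3] = (126 - 364) / (-3 - (-4)) = -238
f[-3,0] = (0 - 126) / (0 - (-3)) = -42
f[0,3] = (0 - 0) / (3 - 0) = 0
f[3,4] = (84 - 0) / (4 - 3) = 84
f[-4,-3,0] = (-42 - (-238)) / (0 - (-4)) = 49
f[-3,0,3] = (0 - (-42)) / (3 - (-3)) = 7
f[0,3,4] = (84 - 0) / (4 - 0) = 21
f[-4,-3,0,3] = (7 - 49) / (3 - (-4)) = -6
f[-3,0,3,4] = (21 - 7) / (4 - (-3)) = 2
f[-4,-3,0,3,4] = (2 - (-6)) / (4 - (-4)) = 1
f(-7/2) = 364 + (-238)·(1/2) + 49·(1/2)·(-1/2) + (-6)·(1/2)·(-1/2)·(-7/2) + 1·(1/2)·(-1/2)·(-7/2)·(-13/2) = 3549/16

3549/16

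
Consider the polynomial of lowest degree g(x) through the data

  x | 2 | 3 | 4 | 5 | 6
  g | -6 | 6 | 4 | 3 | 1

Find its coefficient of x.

2653/12

L_0(x) = (x - 3)(x - 4)(x - 5)(x - 6) / [24] = (1/24)x^4 - (3/4)x^3 + (119/24)x^2 - (57/4)x + 15
L_1(x) = (x - 2)(x - 4)(x - 5)(x - 6) / [-6] = -(1/6)x^4 + (17/6)x^3 - (52/3)x^2 + (134/3)x - 40
L_2(x) = (x - 2)(x - 3)(x - 5)(x - 6) / [4] = (1/4)x^4 - 4x^3 + (91/4)x^2 - 54x + 45
L_3(x) = (x - 2)(x - 3)(x - 4)(x - 6) / [-6] = -(1/6)x^4 + (5/2)x^3 - (40/3)x^2 + 30x - 24
L_4(x) = (x - 2)(x - 3)(x - 4)(x - 5) / [24] = (1/24)x^4 - (7/12)x^3 + (71/24)x^2 - (77/12)x + 5
g(x) = (-6)·L_0 + 6·L_1 + 4·L_2 + 3·L_3 + 1·L_4
Only the coefficient of x is needed; take it from each L_i and combine:
(-6)·(-57/4) + 6·(134/3) + 4·(-54) + 3·(30) + 1·(-77/12) = 2653/12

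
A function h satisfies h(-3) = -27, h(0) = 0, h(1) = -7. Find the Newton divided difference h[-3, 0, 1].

-4

h[-3,0] = (0 - (-27)) / (0 - (-3)) = 9
h[0,1] = (-7 - 0) / (1 - 0) = -7
h[-3,0,1] = (-7 - 9) / (1 - (-3)) = -4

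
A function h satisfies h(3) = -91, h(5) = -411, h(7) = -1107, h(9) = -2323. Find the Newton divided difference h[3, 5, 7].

h[3,5] = (-411 - (-91)) / (5 - 3) = -160
h[5,7] = (-1107 - (-411)) / (7 - 5) = -348
h[3,5,7] = (-348 - (-160)) / (7 - 3) = -47

-47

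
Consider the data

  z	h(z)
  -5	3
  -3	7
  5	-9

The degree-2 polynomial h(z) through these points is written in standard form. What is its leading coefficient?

The leading coefficient equals the top divided difference h[-5,-3,5].
h[-5,-3] = (7 - 3) / (-3 - (-5)) = 2
h[-3,5] = (-9 - 7) / (5 - (-3)) = -2
h[-5,-3,5] = (-2 - 2) / (5 - (-5)) = -2/5

-2/5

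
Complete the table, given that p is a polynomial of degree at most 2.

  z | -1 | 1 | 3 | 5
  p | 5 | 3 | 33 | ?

The 3 known values determine p uniquely (degree ≤ 2).
L_0(5) = (4)·(2)/[(-2)·(-4)] = 1
L_1(5) = (6)·(2)/[(2)·(-2)] = -3
L_2(5) = (6)·(4)/[(4)·(2)] = 3
Sum: 5·(1) + 3·(-3) + 33·(3) = 95

95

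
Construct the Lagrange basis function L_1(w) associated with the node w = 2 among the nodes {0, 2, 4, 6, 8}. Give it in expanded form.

L_1(w) = w(w - 4)(w - 6)(w - 8) / [(2)·(-2)·(-4)·(-6)]
       = (w^4 - 18w^3 + 104w^2 - 192w) / (-96)

L_1(w) = -(1/96)w^4 + (3/16)w^3 - (13/12)w^2 + 2w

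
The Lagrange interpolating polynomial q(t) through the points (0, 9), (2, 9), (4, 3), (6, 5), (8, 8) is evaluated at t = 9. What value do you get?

L_0(9) = (7)·(5)·(3)·(1)/[(-2)·(-4)·(-6)·(-8)] = 35/128
L_1(9) = (9)·(5)·(3)·(1)/[(2)·(-2)·(-4)·(-6)] = -45/32
L_2(9) = (9)·(7)·(3)·(1)/[(4)·(2)·(-2)·(-4)] = 189/64
L_3(9) = (9)·(7)·(5)·(1)/[(6)·(4)·(2)·(-2)] = -105/32
L_4(9) = (9)·(7)·(5)·(3)/[(8)·(6)·(4)·(2)] = 315/128
Sum: 9·(35/128) + 9·(-45/32) + 3·(189/64) + 5·(-105/32) + 8·(315/128) = 249/128

249/128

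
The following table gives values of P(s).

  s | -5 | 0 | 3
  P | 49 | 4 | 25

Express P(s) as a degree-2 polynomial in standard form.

P(s) = 2s^2 + s + 4

Newton's divided differences:
P[-5,0] = (4 - 49) / (0 - (-5)) = -9
P[0,3] = (25 - 4) / (3 - 0) = 7
P[-5,0,3] = (7 - (-9)) / (3 - (-5)) = 2
P(s) = 49 + (-9)·(s + 5) + 2·(s + 5)s
Expanding: P(s) = 2s^2 + s + 4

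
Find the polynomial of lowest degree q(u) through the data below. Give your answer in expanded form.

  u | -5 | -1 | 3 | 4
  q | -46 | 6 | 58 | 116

Build the Lagrange basis polynomials:
L_0(u) = (u + 1)(u - 3)(u - 4) / [-288] = -(1/288)u^3 + (1/48)u^2 - (5/288)u - 1/24
L_1(u) = (u + 5)(u - 3)(u - 4) / [80] = (1/80)u^3 - (1/40)u^2 - (23/80)u + 3/4
L_2(u) = (u + 5)(u + 1)(u - 4) / [-32] = -(1/32)u^3 - (1/16)u^2 + (19/32)u + 5/8
L_3(u) = (u + 5)(u + 1)(u - 3) / [45] = (1/45)u^3 + (1/15)u^2 - (13/45)u - 1/3
q(u) = (-46)·L_0 + 6·L_1 + 58·L_2 + 116·L_3
  (-46)·L_0(u) = (23/144)u^3 - (23/24)u^2 + (115/144)u + 23/12
  6·L_1(u) = (3/40)u^3 - (3/20)u^2 - (69/40)u + 9/2
  58·L_2(u) = -(29/16)u^3 - (29/8)u^2 + (551/16)u + 145/4
  116·L_3(u) = (116/45)u^3 + (116/15)u^2 - (1508/45)u - 116/3
Adding term by term: u^3 + 3u^2 + 4

q(u) = u^3 + 3u^2 + 4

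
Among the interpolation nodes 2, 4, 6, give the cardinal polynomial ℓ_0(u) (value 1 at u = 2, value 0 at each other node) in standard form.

ℓ_0(u) = (u - 4)(u - 6) / [(-2)·(-4)]
       = (u^2 - 10u + 24) / (8)

ℓ_0(u) = (1/8)u^2 - (5/4)u + 3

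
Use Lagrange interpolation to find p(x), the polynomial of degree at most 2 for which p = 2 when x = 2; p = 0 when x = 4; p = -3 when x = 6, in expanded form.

Build the Lagrange basis polynomials:
L_0(x) = (x - 4)(x - 6) / [8] = (1/8)x^2 - (5/4)x + 3
L_1(x) = (x - 2)(x - 6) / [-4] = -(1/4)x^2 + 2x - 3
L_2(x) = (x - 2)(x - 4) / [8] = (1/8)x^2 - (3/4)x + 1
p(x) = 2·L_0 + 0·L_1 + (-3)·L_2
  2·L_0(x) = (1/4)x^2 - (5/2)x + 6
  0·L_1(x) = 0
  (-3)·L_2(x) = -(3/8)x^2 + (9/4)x - 3
Adding term by term: -(1/8)x^2 - (1/4)x + 3

p(x) = -(1/8)x^2 - (1/4)x + 3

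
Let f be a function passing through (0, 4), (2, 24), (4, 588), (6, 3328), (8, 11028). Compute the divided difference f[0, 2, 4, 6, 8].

3

f[0,2] = (24 - 4) / (2 - 0) = 10
f[2,4] = (588 - 24) / (4 - 2) = 282
f[4,6] = (3328 - 588) / (6 - 4) = 1370
f[6,8] = (11028 - 3328) / (8 - 6) = 3850
f[0,2,4] = (282 - 10) / (4 - 0) = 68
f[2,4,6] = (1370 - 282) / (6 - 2) = 272
f[4,6,8] = (3850 - 1370) / (8 - 4) = 620
f[0,2,4,6] = (272 - 68) / (6 - 0) = 34
f[2,4,6,8] = (620 - 272) / (8 - 2) = 58
f[0,2,4,6,8] = (58 - 34) / (8 - 0) = 3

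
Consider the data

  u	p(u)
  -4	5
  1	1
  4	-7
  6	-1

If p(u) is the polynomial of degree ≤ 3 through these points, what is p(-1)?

Using Newton's divided-difference form:
p[-4,1] = (1 - 5) / (1 - (-4)) = -4/5
p[1,4] = (-7 - 1) / (4 - 1) = -8/3
p[4,6] = (-1 - (-7)) / (6 - 4) = 3
p[-4,1,4] = (-8/3 - (-4/5)) / (4 - (-4)) = -7/30
p[1,4,6] = (3 - (-8/3)) / (6 - 1) = 17/15
p[-4,1,4,6] = (17/15 - (-7/30)) / (6 - (-4)) = 41/300
p(-1) = 5 + (-4/5)·(3) + (-7/30)·(3)·(-2) + (41/300)·(3)·(-2)·(-5) = 81/10

81/10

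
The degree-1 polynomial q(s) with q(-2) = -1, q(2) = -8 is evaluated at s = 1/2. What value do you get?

Evaluate each Lagrange basis at s = 1/2:
L_0(1/2) = (-3/2)/[(-4)] = 3/8
L_1(1/2) = (5/2)/[(4)] = 5/8
Sum: (-1)·(3/8) + (-8)·(5/8) = -43/8

-43/8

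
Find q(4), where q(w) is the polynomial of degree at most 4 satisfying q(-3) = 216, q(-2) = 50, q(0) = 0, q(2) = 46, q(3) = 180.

524

Evaluate each Lagrange basis at w = 4:
L_0(4) = (6)·(4)·(2)·(1)/[(-1)·(-3)·(-5)·(-6)] = 8/15
L_1(4) = (7)·(4)·(2)·(1)/[(1)·(-2)·(-4)·(-5)] = -7/5
L_2(4) = (7)·(6)·(2)·(1)/[(3)·(2)·(-2)·(-3)] = 7/3
L_3(4) = (7)·(6)·(4)·(1)/[(5)·(4)·(2)·(-1)] = -21/5
L_4(4) = (7)·(6)·(4)·(2)/[(6)·(5)·(3)·(1)] = 56/15
Sum: 216·(8/15) + 50·(-7/5) + 0 + 46·(-21/5) + 180·(56/15) = 524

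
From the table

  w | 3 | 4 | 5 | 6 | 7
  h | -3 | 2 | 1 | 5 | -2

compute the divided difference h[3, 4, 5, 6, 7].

h[3,4] = (2 - (-3)) / (4 - 3) = 5
h[4,5] = (1 - 2) / (5 - 4) = -1
h[5,6] = (5 - 1) / (6 - 5) = 4
h[6,7] = (-2 - 5) / (7 - 6) = -7
h[3,4,5] = (-1 - 5) / (5 - 3) = -3
h[4,5,6] = (4 - (-1)) / (6 - 4) = 5/2
h[5,6,7] = (-7 - 4) / (7 - 5) = -11/2
h[3,4,5,6] = (5/2 - (-3)) / (6 - 3) = 11/6
h[4,5,6,7] = (-11/2 - 5/2) / (7 - 4) = -8/3
h[3,4,5,6,7] = (-8/3 - 11/6) / (7 - 3) = -9/8

-9/8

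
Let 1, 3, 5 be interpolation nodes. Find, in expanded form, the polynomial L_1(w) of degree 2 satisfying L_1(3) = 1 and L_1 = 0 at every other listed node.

L_1(w) = (w - 1)(w - 5) / [(2)·(-2)]
       = (w^2 - 6w + 5) / (-4)

L_1(w) = -(1/4)w^2 + (3/2)w - 5/4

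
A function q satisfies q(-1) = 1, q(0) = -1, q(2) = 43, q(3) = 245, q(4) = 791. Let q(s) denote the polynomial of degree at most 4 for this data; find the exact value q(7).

Evaluate each Lagrange basis at s = 7:
L_0(7) = (7)·(5)·(4)·(3)/[(-1)·(-3)·(-4)·(-5)] = 7
L_1(7) = (8)·(5)·(4)·(3)/[(1)·(-2)·(-3)·(-4)] = -20
L_2(7) = (8)·(7)·(4)·(3)/[(3)·(2)·(-1)·(-2)] = 56
L_3(7) = (8)·(7)·(5)·(3)/[(4)·(3)·(1)·(-1)] = -70
L_4(7) = (8)·(7)·(5)·(4)/[(5)·(4)·(2)·(1)] = 28
Sum: 1·(7) + (-1)·(-20) + 43·(56) + 245·(-70) + 791·(28) = 7433

7433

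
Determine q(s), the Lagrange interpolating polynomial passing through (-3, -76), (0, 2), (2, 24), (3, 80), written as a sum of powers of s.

q(s) = 3s^3 - s + 2

Build the Lagrange basis polynomials:
L_0(s) = s(s - 2)(s - 3) / [-90] = -(1/90)s^3 + (1/18)s^2 - (1/15)s
L_1(s) = (s + 3)(s - 2)(s - 3) / [18] = (1/18)s^3 - (1/9)s^2 - (1/2)s + 1
L_2(s) = (s + 3)s(s - 3) / [-10] = -(1/10)s^3 + (9/10)s
L_3(s) = (s + 3)s(s - 2) / [18] = (1/18)s^3 + (1/18)s^2 - (1/3)s
q(s) = (-76)·L_0 + 2·L_1 + 24·L_2 + 80·L_3
  (-76)·L_0(s) = (38/45)s^3 - (38/9)s^2 + (76/15)s
  2·L_1(s) = (1/9)s^3 - (2/9)s^2 - s + 2
  24·L_2(s) = -(12/5)s^3 + (108/5)s
  80·L_3(s) = (40/9)s^3 + (40/9)s^2 - (80/3)s
Adding term by term: 3s^3 - s + 2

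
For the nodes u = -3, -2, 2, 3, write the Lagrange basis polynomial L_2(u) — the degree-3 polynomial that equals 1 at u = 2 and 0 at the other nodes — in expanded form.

L_2(u) = -(1/20)u^3 - (1/10)u^2 + (9/20)u + 9/10

L_2(u) = (u + 3)(u + 2)(u - 3) / [(5)·(4)·(-1)]
       = (u^3 + 2u^2 - 9u - 18) / (-20)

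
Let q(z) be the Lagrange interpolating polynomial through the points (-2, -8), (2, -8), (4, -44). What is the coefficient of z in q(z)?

0

L_0(z) = (z - 2)(z - 4) / [24] = (1/24)z^2 - (1/4)z + 1/3
L_1(z) = (z + 2)(z - 4) / [-8] = -(1/8)z^2 + (1/4)z + 1
L_2(z) = (z + 2)(z - 2) / [12] = (1/12)z^2 - 1/3
q(z) = (-8)·L_0 + (-8)·L_1 + (-44)·L_2
Only the coefficient of z is needed; take it from each L_i and combine:
(-8)·(-1/4) + (-8)·(1/4) + (-44)·(0) = 0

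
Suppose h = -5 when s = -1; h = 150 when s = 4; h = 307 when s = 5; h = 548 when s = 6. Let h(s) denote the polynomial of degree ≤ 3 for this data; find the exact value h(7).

Using Newton's divided-difference form:
h[-1,4] = (150 - (-5)) / (4 - (-1)) = 31
h[4,5] = (307 - 150) / (5 - 4) = 157
h[5,6] = (548 - 307) / (6 - 5) = 241
h[-1,4,5] = (157 - 31) / (5 - (-1)) = 21
h[4,5,6] = (241 - 157) / (6 - 4) = 42
h[-1,4,5,6] = (42 - 21) / (6 - (-1)) = 3
h(7) = -5 + 31·(8) + 21·(8)·(3) + 3·(8)·(3)·(2) = 891

891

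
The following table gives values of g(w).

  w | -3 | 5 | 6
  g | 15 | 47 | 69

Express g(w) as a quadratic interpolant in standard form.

Build the Lagrange basis polynomials:
L_0(w) = (w - 5)(w - 6) / [72] = (1/72)w^2 - (11/72)w + 5/12
L_1(w) = (w + 3)(w - 6) / [-8] = -(1/8)w^2 + (3/8)w + 9/4
L_2(w) = (w + 3)(w - 5) / [9] = (1/9)w^2 - (2/9)w - 5/3
g(w) = 15·L_0 + 47·L_1 + 69·L_2
  15·L_0(w) = (5/24)w^2 - (55/24)w + 25/4
  47·L_1(w) = -(47/8)w^2 + (141/8)w + 423/4
  69·L_2(w) = (23/3)w^2 - (46/3)w - 115
Adding term by term: 2w^2 - 3

g(w) = 2w^2 - 3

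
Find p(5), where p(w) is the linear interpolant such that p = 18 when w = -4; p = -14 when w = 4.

Evaluate each Lagrange basis at w = 5:
L_0(5) = (1)/[(-8)] = -1/8
L_1(5) = (9)/[(8)] = 9/8
Sum: 18·(-1/8) + (-14)·(9/8) = -18

-18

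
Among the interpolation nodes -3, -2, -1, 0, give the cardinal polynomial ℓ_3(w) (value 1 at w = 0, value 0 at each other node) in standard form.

ℓ_3(w) = (w + 3)(w + 2)(w + 1) / [(3)·(2)·(1)]
       = (w^3 + 6w^2 + 11w + 6) / (6)

ℓ_3(w) = (1/6)w^3 + w^2 + (11/6)w + 1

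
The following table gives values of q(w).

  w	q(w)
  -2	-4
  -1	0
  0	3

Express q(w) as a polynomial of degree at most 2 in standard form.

q(w) = -(1/2)w^2 + (5/2)w + 3

Build the Lagrange basis polynomials:
L_0(w) = (w + 1)w / [2] = (1/2)w^2 + (1/2)w
L_1(w) = (w + 2)w / [-1] = -w^2 - 2w
L_2(w) = (w + 2)(w + 1) / [2] = (1/2)w^2 + (3/2)w + 1
q(w) = (-4)·L_0 + 0·L_1 + 3·L_2
  (-4)·L_0(w) = -2w^2 - 2w
  0·L_1(w) = 0
  3·L_2(w) = (3/2)w^2 + (9/2)w + 3
Adding term by term: -(1/2)w^2 + (5/2)w + 3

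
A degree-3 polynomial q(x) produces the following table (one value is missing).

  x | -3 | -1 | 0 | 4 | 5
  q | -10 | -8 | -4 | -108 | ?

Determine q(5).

-194

The 4 known values determine q uniquely (degree ≤ 3).
L_0(5) = (6)·(5)·(1)/[(-2)·(-3)·(-7)] = -5/7
L_1(5) = (8)·(5)·(1)/[(2)·(-1)·(-5)] = 4
L_2(5) = (8)·(6)·(1)/[(3)·(1)·(-4)] = -4
L_3(5) = (8)·(6)·(5)/[(7)·(5)·(4)] = 12/7
Sum: (-10)·(-5/7) + (-8)·(4) + (-4)·(-4) + (-108)·(12/7) = -194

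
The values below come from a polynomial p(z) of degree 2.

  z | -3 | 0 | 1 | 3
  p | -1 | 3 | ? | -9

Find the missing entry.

7/9

The 3 known values determine p uniquely (degree ≤ 2).
Evaluate each Lagrange basis at z = 1:
L_0(1) = (1)·(-2)/[(-3)·(-6)] = -1/9
L_1(1) = (4)·(-2)/[(3)·(-3)] = 8/9
L_2(1) = (4)·(1)/[(6)·(3)] = 2/9
Sum: (-1)·(-1/9) + 3·(8/9) + (-9)·(2/9) = 7/9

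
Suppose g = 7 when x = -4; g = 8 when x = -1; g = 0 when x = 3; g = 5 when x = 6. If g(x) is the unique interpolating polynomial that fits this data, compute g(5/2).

L_0(5/2) = (7/2)·(-1/2)·(-7/2)/[(-3)·(-7)·(-10)] = -7/240
L_1(5/2) = (13/2)·(-1/2)·(-7/2)/[(3)·(-4)·(-7)] = 13/96
L_2(5/2) = (13/2)·(7/2)·(-7/2)/[(7)·(4)·(-3)] = 91/96
L_3(5/2) = (13/2)·(7/2)·(-1/2)/[(10)·(7)·(3)] = -13/240
Sum: 7·(-7/240) + 8·(13/96) + 0 + 5·(-13/240) = 73/120

73/120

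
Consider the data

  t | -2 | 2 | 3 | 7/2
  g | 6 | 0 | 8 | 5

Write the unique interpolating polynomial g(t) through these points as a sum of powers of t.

Build the Lagrange basis polynomials:
L_0(t) = (t - 2)(t - 3)(t - 7/2) / [-110] = -(1/110)t^3 + (17/220)t^2 - (47/220)t + 21/110
L_1(t) = (t + 2)(t - 3)(t - 7/2) / [6] = (1/6)t^3 - (3/4)t^2 - (5/12)t + 7/2
L_2(t) = (t + 2)(t - 2)(t - 7/2) / [-5/2] = -(2/5)t^3 + (7/5)t^2 + (8/5)t - 28/5
L_3(t) = (t + 2)(t - 2)(t - 3) / [33/8] = (8/33)t^3 - (8/11)t^2 - (32/33)t + 32/11
g(t) = 6·L_0 + 0·L_1 + 8·L_2 + 5·L_3
  6·L_0(t) = -(3/55)t^3 + (51/110)t^2 - (141/110)t + 63/55
  0·L_1(t) = 0
  8·L_2(t) = -(16/5)t^3 + (56/5)t^2 + (64/5)t - 224/5
  5·L_3(t) = (40/33)t^3 - (40/11)t^2 - (160/33)t + 160/11
Adding term by term: -(337/165)t^3 + (883/110)t^2 + (2201/330)t - 1601/55

g(t) = -(337/165)t^3 + (883/110)t^2 + (2201/330)t - 1601/55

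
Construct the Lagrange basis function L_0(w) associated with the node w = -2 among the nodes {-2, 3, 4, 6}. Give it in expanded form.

L_0(w) = (w - 3)(w - 4)(w - 6) / [(-5)·(-6)·(-8)]
       = (w^3 - 13w^2 + 54w - 72) / (-240)

L_0(w) = -(1/240)w^3 + (13/240)w^2 - (9/40)w + 3/10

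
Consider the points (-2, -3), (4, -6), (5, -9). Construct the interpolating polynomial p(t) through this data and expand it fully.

p(t) = -(5/14)t^2 + (3/14)t - 8/7

L_0(t) = (t - 4)(t - 5) / [42] = (1/42)t^2 - (3/14)t + 10/21
L_1(t) = (t + 2)(t - 5) / [-6] = -(1/6)t^2 + (1/2)t + 5/3
L_2(t) = (t + 2)(t - 4) / [7] = (1/7)t^2 - (2/7)t - 8/7
p(t) = (-3)·L_0 + (-6)·L_1 + (-9)·L_2
  (-3)·L_0(t) = -(1/14)t^2 + (9/14)t - 10/7
  (-6)·L_1(t) = t^2 - 3t - 10
  (-9)·L_2(t) = -(9/7)t^2 + (18/7)t + 72/7
Adding term by term: -(5/14)t^2 + (3/14)t - 8/7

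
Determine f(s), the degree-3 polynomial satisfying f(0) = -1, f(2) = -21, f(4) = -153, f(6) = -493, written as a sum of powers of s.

f(s) = -2s^3 - 2s^2 + 2s - 1

Build the Lagrange basis polynomials:
L_0(s) = (s - 2)(s - 4)(s - 6) / [-48] = -(1/48)s^3 + (1/4)s^2 - (11/12)s + 1
L_1(s) = s(s - 4)(s - 6) / [16] = (1/16)s^3 - (5/8)s^2 + (3/2)s
L_2(s) = s(s - 2)(s - 6) / [-16] = -(1/16)s^3 + (1/2)s^2 - (3/4)s
L_3(s) = s(s - 2)(s - 4) / [48] = (1/48)s^3 - (1/8)s^2 + (1/6)s
f(s) = (-1)·L_0 + (-21)·L_1 + (-153)·L_2 + (-493)·L_3
  (-1)·L_0(s) = (1/48)s^3 - (1/4)s^2 + (11/12)s - 1
  (-21)·L_1(s) = -(21/16)s^3 + (105/8)s^2 - (63/2)s
  (-153)·L_2(s) = (153/16)s^3 - (153/2)s^2 + (459/4)s
  (-493)·L_3(s) = -(493/48)s^3 + (493/8)s^2 - (493/6)s
Adding term by term: -2s^3 - 2s^2 + 2s - 1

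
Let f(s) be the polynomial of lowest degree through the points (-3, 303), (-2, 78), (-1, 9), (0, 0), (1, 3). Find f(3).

93

L_0(3) = (5)·(4)·(3)·(2)/[(-1)·(-2)·(-3)·(-4)] = 5
L_1(3) = (6)·(4)·(3)·(2)/[(1)·(-1)·(-2)·(-3)] = -24
L_2(3) = (6)·(5)·(3)·(2)/[(2)·(1)·(-1)·(-2)] = 45
L_3(3) = (6)·(5)·(4)·(2)/[(3)·(2)·(1)·(-1)] = -40
L_4(3) = (6)·(5)·(4)·(3)/[(4)·(3)·(2)·(1)] = 15
Sum: 303·(5) + 78·(-24) + 9·(45) + 0 + 3·(15) = 93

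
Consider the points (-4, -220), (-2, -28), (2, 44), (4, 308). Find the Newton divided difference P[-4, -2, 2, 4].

4

P[-4,-2] = (-28 - (-220)) / (-2 - (-4)) = 96
P[-2,2] = (44 - (-28)) / (2 - (-2)) = 18
P[2,4] = (308 - 44) / (4 - 2) = 132
P[-4,-2,2] = (18 - 96) / (2 - (-4)) = -13
P[-2,2,4] = (132 - 18) / (4 - (-2)) = 19
P[-4,-2,2,4] = (19 - (-13)) / (4 - (-4)) = 4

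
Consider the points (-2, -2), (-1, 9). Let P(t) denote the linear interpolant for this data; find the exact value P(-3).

-13

Evaluate each Lagrange basis at t = -3:
L_0(-3) = (-2)/[(-1)] = 2
L_1(-3) = (-1)/[(1)] = -1
Sum: (-2)·(2) + 9·(-1) = -13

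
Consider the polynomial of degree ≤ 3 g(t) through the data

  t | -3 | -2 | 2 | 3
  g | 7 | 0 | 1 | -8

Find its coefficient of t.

Build the Lagrange basis polynomials:
L_0(t) = (t + 2)(t - 2)(t - 3) / [-30] = -(1/30)t^3 + (1/10)t^2 + (2/15)t - 2/5
L_1(t) = (t + 3)(t - 2)(t - 3) / [20] = (1/20)t^3 - (1/10)t^2 - (9/20)t + 9/10
L_2(t) = (t + 3)(t + 2)(t - 3) / [-20] = -(1/20)t^3 - (1/10)t^2 + (9/20)t + 9/10
L_3(t) = (t + 3)(t + 2)(t - 2) / [30] = (1/30)t^3 + (1/10)t^2 - (2/15)t - 2/5
g(t) = 7·L_0 + 0·L_1 + 1·L_2 + (-8)·L_3
Only the coefficient of t is needed; take it from each L_i and combine:
7·(2/15) + 0·(-9/20) + 1·(9/20) + (-8)·(-2/15) = 49/20

49/20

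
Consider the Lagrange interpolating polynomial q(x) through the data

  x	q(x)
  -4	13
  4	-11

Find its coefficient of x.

-3

The leading coefficient equals the top divided difference q[-4,4].
q[-4,4] = (-11 - 13) / (4 - (-4)) = -3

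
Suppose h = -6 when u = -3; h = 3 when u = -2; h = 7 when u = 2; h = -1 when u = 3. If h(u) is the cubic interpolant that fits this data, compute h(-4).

L_0(-4) = (-2)·(-6)·(-7)/[(-1)·(-5)·(-6)] = 14/5
L_1(-4) = (-1)·(-6)·(-7)/[(1)·(-4)·(-5)] = -21/10
L_2(-4) = (-1)·(-2)·(-7)/[(5)·(4)·(-1)] = 7/10
L_3(-4) = (-1)·(-2)·(-6)/[(6)·(5)·(1)] = -2/5
Sum: (-6)·(14/5) + 3·(-21/10) + 7·(7/10) + (-1)·(-2/5) = -89/5

-89/5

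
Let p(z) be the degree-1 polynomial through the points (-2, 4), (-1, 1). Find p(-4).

10

Evaluate each Lagrange basis at z = -4:
L_0(-4) = (-3)/[(-1)] = 3
L_1(-4) = (-2)/[(1)] = -2
Sum: 4·(3) + 1·(-2) = 10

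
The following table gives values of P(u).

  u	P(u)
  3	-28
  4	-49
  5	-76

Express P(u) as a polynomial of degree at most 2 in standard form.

Build the Lagrange basis polynomials:
L_0(u) = (u - 4)(u - 5) / [2] = (1/2)u^2 - (9/2)u + 10
L_1(u) = (u - 3)(u - 5) / [-1] = -u^2 + 8u - 15
L_2(u) = (u - 3)(u - 4) / [2] = (1/2)u^2 - (7/2)u + 6
P(u) = (-28)·L_0 + (-49)·L_1 + (-76)·L_2
  (-28)·L_0(u) = -14u^2 + 126u - 280
  (-49)·L_1(u) = 49u^2 - 392u + 735
  (-76)·L_2(u) = -38u^2 + 266u - 456
Adding term by term: -3u^2 - 1

P(u) = -3u^2 - 1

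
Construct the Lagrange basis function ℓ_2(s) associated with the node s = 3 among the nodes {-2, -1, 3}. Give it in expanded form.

ℓ_2(s) = (s + 2)(s + 1) / [(5)·(4)]
       = (s^2 + 3s + 2) / (20)

ℓ_2(s) = (1/20)s^2 + (3/20)s + 1/10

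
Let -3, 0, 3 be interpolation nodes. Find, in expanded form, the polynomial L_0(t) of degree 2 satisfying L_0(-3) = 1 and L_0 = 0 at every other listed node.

L_0(t) = (1/18)t^2 - (1/6)t

L_0(t) = t(t - 3) / [(-3)·(-6)]
       = (t^2 - 3t) / (18)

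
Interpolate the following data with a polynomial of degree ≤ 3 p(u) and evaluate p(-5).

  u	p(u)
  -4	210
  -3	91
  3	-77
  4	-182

403

L_0(-5) = (-2)·(-8)·(-9)/[(-1)·(-7)·(-8)] = 18/7
L_1(-5) = (-1)·(-8)·(-9)/[(1)·(-6)·(-7)] = -12/7
L_2(-5) = (-1)·(-2)·(-9)/[(7)·(6)·(-1)] = 3/7
L_3(-5) = (-1)·(-2)·(-8)/[(8)·(7)·(1)] = -2/7
Sum: 210·(18/7) + 91·(-12/7) + (-77)·(3/7) + (-182)·(-2/7) = 403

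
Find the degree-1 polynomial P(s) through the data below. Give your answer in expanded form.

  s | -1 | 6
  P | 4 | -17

P(s) = -3s + 1

L_0(s) = (s - 6) / [-7] = -(1/7)s + 6/7
L_1(s) = (s + 1) / [7] = (1/7)s + 1/7
P(s) = 4·L_0 + (-17)·L_1
  4·L_0(s) = -(4/7)s + 24/7
  (-17)·L_1(s) = -(17/7)s - 17/7
Adding term by term: -3s + 1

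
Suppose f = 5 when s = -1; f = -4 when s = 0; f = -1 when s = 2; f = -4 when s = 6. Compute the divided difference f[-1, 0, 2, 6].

-31/56

f[-1,0] = (-4 - 5) / (0 - (-1)) = -9
f[0,2] = (-1 - (-4)) / (2 - 0) = 3/2
f[2,6] = (-4 - (-1)) / (6 - 2) = -3/4
f[-1,0,2] = (3/2 - (-9)) / (2 - (-1)) = 7/2
f[0,2,6] = (-3/4 - 3/2) / (6 - 0) = -3/8
f[-1,0,2,6] = (-3/8 - 7/2) / (6 - (-1)) = -31/56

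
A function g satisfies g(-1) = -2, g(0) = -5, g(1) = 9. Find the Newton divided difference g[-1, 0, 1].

17/2

g[-1,0] = (-5 - (-2)) / (0 - (-1)) = -3
g[0,1] = (9 - (-5)) / (1 - 0) = 14
g[-1,0,1] = (14 - (-3)) / (1 - (-1)) = 17/2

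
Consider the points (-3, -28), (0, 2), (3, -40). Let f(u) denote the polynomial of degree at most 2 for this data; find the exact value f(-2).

L_0(-2) = (-2)·(-5)/[(-3)·(-6)] = 5/9
L_1(-2) = (1)·(-5)/[(3)·(-3)] = 5/9
L_2(-2) = (1)·(-2)/[(6)·(3)] = -1/9
Sum: (-28)·(5/9) + 2·(5/9) + (-40)·(-1/9) = -10

-10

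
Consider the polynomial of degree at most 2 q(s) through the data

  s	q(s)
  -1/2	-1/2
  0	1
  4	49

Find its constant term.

1

L_0(s) = s(s - 4) / [9/4] = (4/9)s^2 - (16/9)s
L_1(s) = (s + 1/2)(s - 4) / [-2] = -(1/2)s^2 + (7/4)s + 1
L_2(s) = (s + 1/2)s / [18] = (1/18)s^2 + (1/36)s
q(s) = (-1/2)·L_0 + 1·L_1 + 49·L_2
Only the constant term is needed; take it from each L_i and combine:
(-1/2)·(0) + 1·(1) + 49·(0) = 1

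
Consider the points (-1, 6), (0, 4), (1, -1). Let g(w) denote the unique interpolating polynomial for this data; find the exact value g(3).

-20

Using Newton's divided-difference form:
g[-1,0] = (4 - 6) / (0 - (-1)) = -2
g[0,1] = (-1 - 4) / (1 - 0) = -5
g[-1,0,1] = (-5 - (-2)) / (1 - (-1)) = -3/2
g(3) = 6 + (-2)·(4) + (-3/2)·(4)·(3) = -20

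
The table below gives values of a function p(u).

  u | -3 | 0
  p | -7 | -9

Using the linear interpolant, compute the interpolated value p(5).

-37/3

L_0(5) = (5)/[(-3)] = -5/3
L_1(5) = (8)/[(3)] = 8/3
Sum: (-7)·(-5/3) + (-9)·(8/3) = -37/3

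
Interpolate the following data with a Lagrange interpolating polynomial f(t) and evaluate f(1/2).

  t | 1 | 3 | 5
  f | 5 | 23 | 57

3

Evaluate each Lagrange basis at t = 1/2:
L_0(1/2) = (-5/2)·(-9/2)/[(-2)·(-4)] = 45/32
L_1(1/2) = (-1/2)·(-9/2)/[(2)·(-2)] = -9/16
L_2(1/2) = (-1/2)·(-5/2)/[(4)·(2)] = 5/32
Sum: 5·(45/32) + 23·(-9/16) + 57·(5/32) = 3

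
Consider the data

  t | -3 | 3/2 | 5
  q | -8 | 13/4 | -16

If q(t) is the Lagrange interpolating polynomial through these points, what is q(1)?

Evaluate each Lagrange basis at t = 1:
L_0(1) = (-1/2)·(-4)/[(-9/2)·(-8)] = 1/18
L_1(1) = (4)·(-4)/[(9/2)·(-7/2)] = 64/63
L_2(1) = (4)·(-1/2)/[(8)·(7/2)] = -1/14
Sum: (-8)·(1/18) + 13/4·(64/63) + (-16)·(-1/14) = 4

4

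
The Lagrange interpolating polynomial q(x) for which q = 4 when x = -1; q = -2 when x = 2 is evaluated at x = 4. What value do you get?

-6

Evaluate each Lagrange basis at x = 4:
L_0(4) = (2)/[(-3)] = -2/3
L_1(4) = (5)/[(3)] = 5/3
Sum: 4·(-2/3) + (-2)·(5/3) = -6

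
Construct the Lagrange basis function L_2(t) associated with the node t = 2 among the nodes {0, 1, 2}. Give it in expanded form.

L_2(t) = t(t - 1) / [(2)·(1)]
       = (t^2 - t) / (2)

L_2(t) = (1/2)t^2 - (1/2)t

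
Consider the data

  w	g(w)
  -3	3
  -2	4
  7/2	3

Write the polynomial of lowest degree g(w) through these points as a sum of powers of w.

Newton's divided differences:
g[-3,-2] = (4 - 3) / (-2 - (-3)) = 1
g[-2,7/2] = (3 - 4) / (7/2 - (-2)) = -2/11
g[-3,-2,7/2] = (-2/11 - 1) / (7/2 - (-3)) = -2/11
g(w) = 3 + 1·(w + 3) + (-2/11)·(w + 3)(w + 2)
Expanding: g(w) = -(2/11)w^2 + (1/11)w + 54/11

g(w) = -(2/11)w^2 + (1/11)w + 54/11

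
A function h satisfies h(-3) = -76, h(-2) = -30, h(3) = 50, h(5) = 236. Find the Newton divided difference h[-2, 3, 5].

11

h[-2,3] = (50 - (-30)) / (3 - (-2)) = 16
h[3,5] = (236 - 50) / (5 - 3) = 93
h[-2,3,5] = (93 - 16) / (5 - (-2)) = 11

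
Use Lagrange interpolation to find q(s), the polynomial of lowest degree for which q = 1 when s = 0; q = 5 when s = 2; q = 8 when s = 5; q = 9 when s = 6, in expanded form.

q(s) = (1/30)s^3 - (13/30)s^2 + (41/15)s + 1

Build the Lagrange basis polynomials:
L_0(s) = (s - 2)(s - 5)(s - 6) / [-60] = -(1/60)s^3 + (13/60)s^2 - (13/15)s + 1
L_1(s) = s(s - 5)(s - 6) / [24] = (1/24)s^3 - (11/24)s^2 + (5/4)s
L_2(s) = s(s - 2)(s - 6) / [-15] = -(1/15)s^3 + (8/15)s^2 - (4/5)s
L_3(s) = s(s - 2)(s - 5) / [24] = (1/24)s^3 - (7/24)s^2 + (5/12)s
q(s) = 1·L_0 + 5·L_1 + 8·L_2 + 9·L_3
  1·L_0(s) = -(1/60)s^3 + (13/60)s^2 - (13/15)s + 1
  5·L_1(s) = (5/24)s^3 - (55/24)s^2 + (25/4)s
  8·L_2(s) = -(8/15)s^3 + (64/15)s^2 - (32/5)s
  9·L_3(s) = (3/8)s^3 - (21/8)s^2 + (15/4)s
Adding term by term: (1/30)s^3 - (13/30)s^2 + (41/15)s + 1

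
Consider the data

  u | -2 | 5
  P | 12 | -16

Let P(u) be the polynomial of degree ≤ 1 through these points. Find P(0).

4

Evaluate each Lagrange basis at u = 0:
L_0(0) = (-5)/[(-7)] = 5/7
L_1(0) = (2)/[(7)] = 2/7
Sum: 12·(5/7) + (-16)·(2/7) = 4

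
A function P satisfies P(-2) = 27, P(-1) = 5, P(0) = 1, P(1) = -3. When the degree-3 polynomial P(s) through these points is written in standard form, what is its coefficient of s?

L_0(s) = (s + 1)s(s - 1) / [-6] = -(1/6)s^3 + (1/6)s
L_1(s) = (s + 2)s(s - 1) / [2] = (1/2)s^3 + (1/2)s^2 - s
L_2(s) = (s + 2)(s + 1)(s - 1) / [-2] = -(1/2)s^3 - s^2 + (1/2)s + 1
L_3(s) = (s + 2)(s + 1)s / [6] = (1/6)s^3 + (1/2)s^2 + (1/3)s
P(s) = 27·L_0 + 5·L_1 + 1·L_2 + (-3)·L_3
Only the coefficient of s is needed; take it from each L_i and combine:
27·(1/6) + 5·(-1) + 1·(1/2) + (-3)·(1/3) = -1

-1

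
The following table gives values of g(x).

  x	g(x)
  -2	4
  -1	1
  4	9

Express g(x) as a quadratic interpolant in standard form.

Build the Lagrange basis polynomials:
L_0(x) = (x + 1)(x - 4) / [6] = (1/6)x^2 - (1/2)x - 2/3
L_1(x) = (x + 2)(x - 4) / [-5] = -(1/5)x^2 + (2/5)x + 8/5
L_2(x) = (x + 2)(x + 1) / [30] = (1/30)x^2 + (1/10)x + 1/15
g(x) = 4·L_0 + 1·L_1 + 9·L_2
  4·L_0(x) = (2/3)x^2 - 2x - 8/3
  1·L_1(x) = -(1/5)x^2 + (2/5)x + 8/5
  9·L_2(x) = (3/10)x^2 + (9/10)x + 3/5
Adding term by term: (23/30)x^2 - (7/10)x - 7/15

g(x) = (23/30)x^2 - (7/10)x - 7/15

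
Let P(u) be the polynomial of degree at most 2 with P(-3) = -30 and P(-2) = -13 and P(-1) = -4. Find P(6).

Evaluate each Lagrange basis at u = 6:
L_0(6) = (8)·(7)/[(-1)·(-2)] = 28
L_1(6) = (9)·(7)/[(1)·(-1)] = -63
L_2(6) = (9)·(8)/[(2)·(1)] = 36
Sum: (-30)·(28) + (-13)·(-63) + (-4)·(36) = -165

-165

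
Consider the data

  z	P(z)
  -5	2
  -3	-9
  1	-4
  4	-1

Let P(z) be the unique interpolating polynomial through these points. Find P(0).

L_0(0) = (3)·(-1)·(-4)/[(-2)·(-6)·(-9)] = -1/9
L_1(0) = (5)·(-1)·(-4)/[(2)·(-4)·(-7)] = 5/14
L_2(0) = (5)·(3)·(-4)/[(6)·(4)·(-3)] = 5/6
L_3(0) = (5)·(3)·(-1)/[(9)·(7)·(3)] = -5/63
Sum: 2·(-1/9) + (-9)·(5/14) + (-4)·(5/6) + (-1)·(-5/63) = -281/42

-281/42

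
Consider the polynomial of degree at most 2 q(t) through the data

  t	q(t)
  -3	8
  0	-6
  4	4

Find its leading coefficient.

43/42

L_0(t) = t(t - 4) / [21] = (1/21)t^2 - (4/21)t
L_1(t) = (t + 3)(t - 4) / [-12] = -(1/12)t^2 + (1/12)t + 1
L_2(t) = (t + 3)t / [28] = (1/28)t^2 + (3/28)t
q(t) = 8·L_0 + (-6)·L_1 + 4·L_2
Only the coefficient of t^2 is needed; take it from each L_i and combine:
8·(1/21) + (-6)·(-1/12) + 4·(1/28) = 43/42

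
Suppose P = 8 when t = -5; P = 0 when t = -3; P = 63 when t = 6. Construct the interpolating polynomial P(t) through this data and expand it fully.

P(t) = t^2 + 4t + 3

Newton's divided differences:
P[-5,-3] = (0 - 8) / (-3 - (-5)) = -4
P[-3,6] = (63 - 0) / (6 - (-3)) = 7
P[-5,-3,6] = (7 - (-4)) / (6 - (-5)) = 1
P(t) = 8 + (-4)·(t + 5) + 1·(t + 5)(t + 3)
Expanding: P(t) = t^2 + 4t + 3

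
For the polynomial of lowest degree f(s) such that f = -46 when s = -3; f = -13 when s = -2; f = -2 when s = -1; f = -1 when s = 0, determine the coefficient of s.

Build the Lagrange basis polynomials:
L_0(s) = (s + 2)(s + 1)s / [-6] = -(1/6)s^3 - (1/2)s^2 - (1/3)s
L_1(s) = (s + 3)(s + 1)s / [2] = (1/2)s^3 + 2s^2 + (3/2)s
L_2(s) = (s + 3)(s + 2)s / [-2] = -(1/2)s^3 - (5/2)s^2 - 3s
L_3(s) = (s + 3)(s + 2)(s + 1) / [6] = (1/6)s^3 + s^2 + (11/6)s + 1
f(s) = (-46)·L_0 + (-13)·L_1 + (-2)·L_2 + (-1)·L_3
Only the coefficient of s is needed; take it from each L_i and combine:
(-46)·(-1/3) + (-13)·(3/2) + (-2)·(-3) + (-1)·(11/6) = 0

0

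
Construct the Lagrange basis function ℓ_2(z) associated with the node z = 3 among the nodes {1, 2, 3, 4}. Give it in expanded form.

ℓ_2(z) = (z - 1)(z - 2)(z - 4) / [(2)·(1)·(-1)]
       = (z^3 - 7z^2 + 14z - 8) / (-2)

ℓ_2(z) = -(1/2)z^3 + (7/2)z^2 - 7z + 4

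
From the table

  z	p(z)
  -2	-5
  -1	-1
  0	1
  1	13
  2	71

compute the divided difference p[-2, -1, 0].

p[-2,-1] = (-1 - (-5)) / (-1 - (-2)) = 4
p[-1,0] = (1 - (-1)) / (0 - (-1)) = 2
p[-2,-1,0] = (2 - 4) / (0 - (-2)) = -1

-1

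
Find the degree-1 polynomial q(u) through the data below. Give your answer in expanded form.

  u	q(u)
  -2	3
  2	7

q(u) = u + 5

Build the Lagrange basis polynomials:
L_0(u) = (u - 2) / [-4] = -(1/4)u + 1/2
L_1(u) = (u + 2) / [4] = (1/4)u + 1/2
q(u) = 3·L_0 + 7·L_1
  3·L_0(u) = -(3/4)u + 3/2
  7·L_1(u) = (7/4)u + 7/2
Adding term by term: u + 5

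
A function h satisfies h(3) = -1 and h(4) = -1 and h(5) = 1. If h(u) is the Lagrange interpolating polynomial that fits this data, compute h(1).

5

L_0(1) = (-3)·(-4)/[(-1)·(-2)] = 6
L_1(1) = (-2)·(-4)/[(1)·(-1)] = -8
L_2(1) = (-2)·(-3)/[(2)·(1)] = 3
Sum: (-1)·(6) + (-1)·(-8) + 1·(3) = 5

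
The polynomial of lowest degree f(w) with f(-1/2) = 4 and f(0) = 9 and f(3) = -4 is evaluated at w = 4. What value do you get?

-173/7

Evaluate each Lagrange basis at w = 4:
L_0(4) = (4)·(1)/[(-1/2)·(-7/2)] = 16/7
L_1(4) = (9/2)·(1)/[(1/2)·(-3)] = -3
L_2(4) = (9/2)·(4)/[(7/2)·(3)] = 12/7
Sum: 4·(16/7) + 9·(-3) + (-4)·(12/7) = -173/7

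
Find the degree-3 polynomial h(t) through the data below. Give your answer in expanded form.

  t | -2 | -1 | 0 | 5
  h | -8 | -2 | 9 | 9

Build the Lagrange basis polynomials:
L_0(t) = (t + 1)t(t - 5) / [-14] = -(1/14)t^3 + (2/7)t^2 + (5/14)t
L_1(t) = (t + 2)t(t - 5) / [6] = (1/6)t^3 - (1/2)t^2 - (5/3)t
L_2(t) = (t + 2)(t + 1)(t - 5) / [-10] = -(1/10)t^3 + (1/5)t^2 + (13/10)t + 1
L_3(t) = (t + 2)(t + 1)t / [210] = (1/210)t^3 + (1/70)t^2 + (1/105)t
h(t) = (-8)·L_0 + (-2)·L_1 + 9·L_2 + 9·L_3
  (-8)·L_0(t) = (4/7)t^3 - (16/7)t^2 - (20/7)t
  (-2)·L_1(t) = -(1/3)t^3 + t^2 + (10/3)t
  9·L_2(t) = -(9/10)t^3 + (9/5)t^2 + (117/10)t + 9
  9·L_3(t) = (3/70)t^3 + (9/70)t^2 + (3/35)t
Adding term by term: -(13/21)t^3 + (9/14)t^2 + (515/42)t + 9

h(t) = -(13/21)t^3 + (9/14)t^2 + (515/42)t + 9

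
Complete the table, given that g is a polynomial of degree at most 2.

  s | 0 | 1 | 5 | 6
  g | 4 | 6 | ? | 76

The 3 known values determine g uniquely (degree ≤ 2).
L_0(5) = (4)·(-1)/[(-1)·(-6)] = -2/3
L_1(5) = (5)·(-1)/[(1)·(-5)] = 1
L_2(5) = (5)·(4)/[(6)·(5)] = 2/3
Sum: 4·(-2/3) + 6·(1) + 76·(2/3) = 54

54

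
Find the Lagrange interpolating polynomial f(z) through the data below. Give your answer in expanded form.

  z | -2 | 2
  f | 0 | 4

L_0(z) = (z - 2) / [-4] = -(1/4)z + 1/2
L_1(z) = (z + 2) / [4] = (1/4)z + 1/2
f(z) = 0·L_0 + 4·L_1
  0·L_0(z) = 0
  4·L_1(z) = z + 2
Adding term by term: z + 2

f(z) = z + 2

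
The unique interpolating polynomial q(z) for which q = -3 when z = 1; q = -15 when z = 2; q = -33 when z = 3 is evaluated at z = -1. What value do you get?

Evaluate each Lagrange basis at z = -1:
L_0(-1) = (-3)·(-4)/[(-1)·(-2)] = 6
L_1(-1) = (-2)·(-4)/[(1)·(-1)] = -8
L_2(-1) = (-2)·(-3)/[(2)·(1)] = 3
Sum: (-3)·(6) + (-15)·(-8) + (-33)·(3) = 3

3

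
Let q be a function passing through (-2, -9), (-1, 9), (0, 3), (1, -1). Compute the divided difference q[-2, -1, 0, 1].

13/3

q[-2,-1] = (9 - (-9)) / (-1 - (-2)) = 18
q[-1,0] = (3 - 9) / (0 - (-1)) = -6
q[0,1] = (-1 - 3) / (1 - 0) = -4
q[-2,-1,0] = (-6 - 18) / (0 - (-2)) = -12
q[-1,0,1] = (-4 - (-6)) / (1 - (-1)) = 1
q[-2,-1,0,1] = (1 - (-12)) / (1 - (-2)) = 13/3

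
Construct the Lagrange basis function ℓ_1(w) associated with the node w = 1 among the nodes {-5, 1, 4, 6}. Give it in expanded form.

ℓ_1(w) = (1/90)w^3 - (1/18)w^2 - (13/45)w + 4/3

ℓ_1(w) = (w + 5)(w - 4)(w - 6) / [(6)·(-3)·(-5)]
       = (w^3 - 5w^2 - 26w + 120) / (90)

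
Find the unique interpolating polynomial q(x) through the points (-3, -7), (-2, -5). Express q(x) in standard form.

L_0(x) = (x + 2) / [-1] = -x - 2
L_1(x) = (x + 3) / [1] = x + 3
q(x) = (-7)·L_0 + (-5)·L_1
  (-7)·L_0(x) = 7x + 14
  (-5)·L_1(x) = -5x - 15
Adding term by term: 2x - 1

q(x) = 2x - 1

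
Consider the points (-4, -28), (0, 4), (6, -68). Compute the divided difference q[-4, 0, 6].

q[-4,0] = (4 - (-28)) / (0 - (-4)) = 8
q[0,6] = (-68 - 4) / (6 - 0) = -12
q[-4,0,6] = (-12 - 8) / (6 - (-4)) = -2

-2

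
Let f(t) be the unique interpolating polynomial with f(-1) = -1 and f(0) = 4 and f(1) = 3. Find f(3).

-17

Evaluate each Lagrange basis at t = 3:
L_0(3) = (3)·(2)/[(-1)·(-2)] = 3
L_1(3) = (4)·(2)/[(1)·(-1)] = -8
L_2(3) = (4)·(3)/[(2)·(1)] = 6
Sum: (-1)·(3) + 4·(-8) + 3·(6) = -17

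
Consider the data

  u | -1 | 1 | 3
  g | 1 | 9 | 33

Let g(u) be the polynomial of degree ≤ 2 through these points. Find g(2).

19

Using Newton's divided-difference form:
g[-1,1] = (9 - 1) / (1 - (-1)) = 4
g[1,3] = (33 - 9) / (3 - 1) = 12
g[-1,1,3] = (12 - 4) / (3 - (-1)) = 2
g(2) = 1 + 4·(3) + 2·(3)·(1) = 19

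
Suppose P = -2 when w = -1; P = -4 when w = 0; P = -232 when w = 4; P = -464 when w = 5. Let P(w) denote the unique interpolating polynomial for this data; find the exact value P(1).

-4

Evaluate each Lagrange basis at w = 1:
L_0(1) = (1)·(-3)·(-4)/[(-1)·(-5)·(-6)] = -2/5
L_1(1) = (2)·(-3)·(-4)/[(1)·(-4)·(-5)] = 6/5
L_2(1) = (2)·(1)·(-4)/[(5)·(4)·(-1)] = 2/5
L_3(1) = (2)·(1)·(-3)/[(6)·(5)·(1)] = -1/5
Sum: (-2)·(-2/5) + (-4)·(6/5) + (-232)·(2/5) + (-464)·(-1/5) = -4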